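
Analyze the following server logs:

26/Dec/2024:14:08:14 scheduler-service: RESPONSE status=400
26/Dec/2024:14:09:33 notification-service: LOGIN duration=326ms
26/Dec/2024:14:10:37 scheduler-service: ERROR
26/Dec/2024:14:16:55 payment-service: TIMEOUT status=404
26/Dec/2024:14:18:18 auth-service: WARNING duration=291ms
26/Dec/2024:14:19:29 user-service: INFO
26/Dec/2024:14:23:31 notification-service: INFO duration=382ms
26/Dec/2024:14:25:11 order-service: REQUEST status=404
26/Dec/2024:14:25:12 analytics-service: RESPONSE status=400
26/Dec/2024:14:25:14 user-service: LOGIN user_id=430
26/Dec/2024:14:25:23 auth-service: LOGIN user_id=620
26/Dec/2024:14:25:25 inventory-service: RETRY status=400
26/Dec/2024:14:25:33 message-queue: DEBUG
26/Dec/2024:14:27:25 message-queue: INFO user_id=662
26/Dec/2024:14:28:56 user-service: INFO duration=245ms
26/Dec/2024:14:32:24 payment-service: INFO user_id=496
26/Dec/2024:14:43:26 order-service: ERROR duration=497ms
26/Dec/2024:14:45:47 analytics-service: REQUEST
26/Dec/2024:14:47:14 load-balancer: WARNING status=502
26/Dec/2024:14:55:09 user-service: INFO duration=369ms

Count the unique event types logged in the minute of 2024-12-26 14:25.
5

To count unique event types:

1. Filter events in the minute starting at 2024-12-26 14:25
2. Extract event types from matching entries
3. Count unique types: 5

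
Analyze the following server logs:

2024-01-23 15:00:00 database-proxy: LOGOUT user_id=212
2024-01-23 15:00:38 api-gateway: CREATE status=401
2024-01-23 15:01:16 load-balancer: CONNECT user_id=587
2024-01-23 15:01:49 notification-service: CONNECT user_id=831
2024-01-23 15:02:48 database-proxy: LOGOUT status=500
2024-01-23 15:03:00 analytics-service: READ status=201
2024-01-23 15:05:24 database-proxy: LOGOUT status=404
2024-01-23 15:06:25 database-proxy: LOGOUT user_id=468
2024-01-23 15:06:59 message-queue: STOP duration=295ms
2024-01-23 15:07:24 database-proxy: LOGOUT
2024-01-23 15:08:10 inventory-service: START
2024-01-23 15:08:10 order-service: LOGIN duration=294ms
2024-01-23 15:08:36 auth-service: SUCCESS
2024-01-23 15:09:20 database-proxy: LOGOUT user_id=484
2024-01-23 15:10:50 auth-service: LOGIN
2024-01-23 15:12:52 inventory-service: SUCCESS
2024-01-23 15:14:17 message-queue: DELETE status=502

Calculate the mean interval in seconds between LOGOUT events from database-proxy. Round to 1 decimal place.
112.0

To calculate average interval:

1. Find all LOGOUT events for database-proxy in order
2. Calculate time gaps between consecutive events
3. Compute mean of gaps: 560 / 5 = 112.0 seconds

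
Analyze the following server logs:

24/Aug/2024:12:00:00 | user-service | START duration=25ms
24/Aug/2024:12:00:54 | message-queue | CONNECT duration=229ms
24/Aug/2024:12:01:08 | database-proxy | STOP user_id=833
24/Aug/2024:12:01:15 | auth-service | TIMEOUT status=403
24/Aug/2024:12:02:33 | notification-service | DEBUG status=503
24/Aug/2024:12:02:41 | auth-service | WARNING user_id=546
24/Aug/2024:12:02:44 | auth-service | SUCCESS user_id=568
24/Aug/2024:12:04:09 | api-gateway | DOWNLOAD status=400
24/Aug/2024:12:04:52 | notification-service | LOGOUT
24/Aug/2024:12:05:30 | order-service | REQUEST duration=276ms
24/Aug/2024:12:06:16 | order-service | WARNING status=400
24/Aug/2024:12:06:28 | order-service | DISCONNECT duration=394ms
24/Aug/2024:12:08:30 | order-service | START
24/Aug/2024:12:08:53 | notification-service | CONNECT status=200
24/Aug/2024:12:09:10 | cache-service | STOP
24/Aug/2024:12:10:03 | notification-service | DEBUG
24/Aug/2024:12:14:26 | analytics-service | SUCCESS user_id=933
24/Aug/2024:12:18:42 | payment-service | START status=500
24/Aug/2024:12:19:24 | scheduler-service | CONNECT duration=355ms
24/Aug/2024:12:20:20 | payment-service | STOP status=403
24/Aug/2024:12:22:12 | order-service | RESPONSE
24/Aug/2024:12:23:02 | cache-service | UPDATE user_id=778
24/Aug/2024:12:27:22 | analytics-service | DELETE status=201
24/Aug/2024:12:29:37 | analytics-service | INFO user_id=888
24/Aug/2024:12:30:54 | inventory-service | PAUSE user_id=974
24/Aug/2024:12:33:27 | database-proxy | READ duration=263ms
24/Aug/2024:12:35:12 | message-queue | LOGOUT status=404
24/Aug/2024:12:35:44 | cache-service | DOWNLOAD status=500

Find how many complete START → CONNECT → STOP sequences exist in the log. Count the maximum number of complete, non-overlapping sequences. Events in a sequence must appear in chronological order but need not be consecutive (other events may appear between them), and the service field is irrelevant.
3

To count sequences:

1. Look for pattern: START → CONNECT → STOP
2. Greedily scan the log in chronological order, matching each sequence element in turn (ignoring service)
3. Each time the full pattern completes, increment the count and restart matching from the next event
4. Complete non-overlapping sequences found: 3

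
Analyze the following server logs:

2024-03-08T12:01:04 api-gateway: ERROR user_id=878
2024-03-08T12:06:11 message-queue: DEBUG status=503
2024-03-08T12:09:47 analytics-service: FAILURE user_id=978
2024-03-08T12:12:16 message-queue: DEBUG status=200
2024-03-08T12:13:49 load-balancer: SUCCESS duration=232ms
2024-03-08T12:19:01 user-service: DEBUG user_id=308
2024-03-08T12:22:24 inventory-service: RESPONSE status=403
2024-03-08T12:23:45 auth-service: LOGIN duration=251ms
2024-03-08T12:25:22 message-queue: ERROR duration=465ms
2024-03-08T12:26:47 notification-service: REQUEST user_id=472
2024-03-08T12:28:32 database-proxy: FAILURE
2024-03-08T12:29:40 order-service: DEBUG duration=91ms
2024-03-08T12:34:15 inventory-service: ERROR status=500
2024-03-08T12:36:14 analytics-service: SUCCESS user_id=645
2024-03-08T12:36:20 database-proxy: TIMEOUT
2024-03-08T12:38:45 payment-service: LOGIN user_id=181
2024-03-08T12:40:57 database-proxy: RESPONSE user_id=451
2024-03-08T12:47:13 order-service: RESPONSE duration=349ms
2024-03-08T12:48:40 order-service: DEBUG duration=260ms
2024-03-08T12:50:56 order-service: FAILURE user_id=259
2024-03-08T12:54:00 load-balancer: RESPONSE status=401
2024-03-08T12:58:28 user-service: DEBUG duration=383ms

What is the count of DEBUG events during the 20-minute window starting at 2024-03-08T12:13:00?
2

To count events in the time window:

1. Window boundaries: 2024-03-08T12:13:00 to 2024-03-08T12:33:00
2. Filter for DEBUG events within this window
3. Count matching events: 2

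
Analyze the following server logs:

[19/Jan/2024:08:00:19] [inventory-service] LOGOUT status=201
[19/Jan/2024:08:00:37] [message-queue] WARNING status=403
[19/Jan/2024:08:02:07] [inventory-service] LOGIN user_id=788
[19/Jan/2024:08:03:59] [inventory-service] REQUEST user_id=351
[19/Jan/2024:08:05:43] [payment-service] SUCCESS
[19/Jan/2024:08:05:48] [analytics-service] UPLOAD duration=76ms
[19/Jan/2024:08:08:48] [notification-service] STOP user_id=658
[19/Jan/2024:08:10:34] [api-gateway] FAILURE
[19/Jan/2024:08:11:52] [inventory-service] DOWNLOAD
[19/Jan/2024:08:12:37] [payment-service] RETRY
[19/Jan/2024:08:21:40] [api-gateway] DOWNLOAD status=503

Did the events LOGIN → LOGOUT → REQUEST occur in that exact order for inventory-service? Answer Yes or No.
No

To verify sequence order:

1. Find all events in sequence LOGIN → LOGOUT → REQUEST for inventory-service
2. Extract their timestamps
3. Check if timestamps are in ascending order
4. Result: No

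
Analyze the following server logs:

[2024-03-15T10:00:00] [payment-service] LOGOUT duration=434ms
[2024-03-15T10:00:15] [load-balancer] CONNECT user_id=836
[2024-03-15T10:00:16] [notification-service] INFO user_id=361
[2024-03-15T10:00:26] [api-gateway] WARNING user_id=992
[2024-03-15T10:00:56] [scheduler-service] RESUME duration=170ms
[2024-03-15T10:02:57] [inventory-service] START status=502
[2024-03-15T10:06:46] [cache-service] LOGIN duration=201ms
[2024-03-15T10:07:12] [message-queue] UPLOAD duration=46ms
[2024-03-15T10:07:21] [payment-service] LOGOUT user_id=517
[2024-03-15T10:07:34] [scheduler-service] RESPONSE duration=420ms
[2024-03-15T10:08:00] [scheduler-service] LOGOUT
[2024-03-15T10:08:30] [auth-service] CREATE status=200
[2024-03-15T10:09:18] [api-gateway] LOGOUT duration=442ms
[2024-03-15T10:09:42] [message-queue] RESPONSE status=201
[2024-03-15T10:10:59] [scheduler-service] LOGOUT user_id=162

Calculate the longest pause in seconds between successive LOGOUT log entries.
441

To find the longest gap:

1. Extract all LOGOUT events in chronological order
2. Calculate time differences between consecutive events
3. Find the maximum difference
4. Longest gap: 441 seconds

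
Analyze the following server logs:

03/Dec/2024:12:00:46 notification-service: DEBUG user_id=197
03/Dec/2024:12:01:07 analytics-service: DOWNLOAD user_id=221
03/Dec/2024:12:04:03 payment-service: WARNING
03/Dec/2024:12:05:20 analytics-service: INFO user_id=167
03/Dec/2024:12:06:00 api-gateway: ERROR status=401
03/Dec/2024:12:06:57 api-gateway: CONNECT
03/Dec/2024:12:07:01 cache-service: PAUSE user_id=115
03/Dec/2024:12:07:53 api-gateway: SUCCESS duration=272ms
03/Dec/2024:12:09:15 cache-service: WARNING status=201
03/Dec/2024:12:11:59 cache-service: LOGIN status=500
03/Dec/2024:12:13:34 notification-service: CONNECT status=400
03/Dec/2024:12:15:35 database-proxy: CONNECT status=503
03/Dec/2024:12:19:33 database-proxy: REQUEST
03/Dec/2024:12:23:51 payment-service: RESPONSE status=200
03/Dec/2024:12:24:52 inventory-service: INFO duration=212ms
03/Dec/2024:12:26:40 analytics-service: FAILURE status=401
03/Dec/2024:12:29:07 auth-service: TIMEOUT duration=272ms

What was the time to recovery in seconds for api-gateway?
113

To calculate recovery time:

1. Find ERROR event for api-gateway: 03/Dec/2024:12:06:00
2. Find next SUCCESS event for api-gateway: 03/Dec/2024:12:07:53
3. Recovery time: 03/Dec/2024:12:07:53 - 03/Dec/2024:12:06:00 = 113 seconds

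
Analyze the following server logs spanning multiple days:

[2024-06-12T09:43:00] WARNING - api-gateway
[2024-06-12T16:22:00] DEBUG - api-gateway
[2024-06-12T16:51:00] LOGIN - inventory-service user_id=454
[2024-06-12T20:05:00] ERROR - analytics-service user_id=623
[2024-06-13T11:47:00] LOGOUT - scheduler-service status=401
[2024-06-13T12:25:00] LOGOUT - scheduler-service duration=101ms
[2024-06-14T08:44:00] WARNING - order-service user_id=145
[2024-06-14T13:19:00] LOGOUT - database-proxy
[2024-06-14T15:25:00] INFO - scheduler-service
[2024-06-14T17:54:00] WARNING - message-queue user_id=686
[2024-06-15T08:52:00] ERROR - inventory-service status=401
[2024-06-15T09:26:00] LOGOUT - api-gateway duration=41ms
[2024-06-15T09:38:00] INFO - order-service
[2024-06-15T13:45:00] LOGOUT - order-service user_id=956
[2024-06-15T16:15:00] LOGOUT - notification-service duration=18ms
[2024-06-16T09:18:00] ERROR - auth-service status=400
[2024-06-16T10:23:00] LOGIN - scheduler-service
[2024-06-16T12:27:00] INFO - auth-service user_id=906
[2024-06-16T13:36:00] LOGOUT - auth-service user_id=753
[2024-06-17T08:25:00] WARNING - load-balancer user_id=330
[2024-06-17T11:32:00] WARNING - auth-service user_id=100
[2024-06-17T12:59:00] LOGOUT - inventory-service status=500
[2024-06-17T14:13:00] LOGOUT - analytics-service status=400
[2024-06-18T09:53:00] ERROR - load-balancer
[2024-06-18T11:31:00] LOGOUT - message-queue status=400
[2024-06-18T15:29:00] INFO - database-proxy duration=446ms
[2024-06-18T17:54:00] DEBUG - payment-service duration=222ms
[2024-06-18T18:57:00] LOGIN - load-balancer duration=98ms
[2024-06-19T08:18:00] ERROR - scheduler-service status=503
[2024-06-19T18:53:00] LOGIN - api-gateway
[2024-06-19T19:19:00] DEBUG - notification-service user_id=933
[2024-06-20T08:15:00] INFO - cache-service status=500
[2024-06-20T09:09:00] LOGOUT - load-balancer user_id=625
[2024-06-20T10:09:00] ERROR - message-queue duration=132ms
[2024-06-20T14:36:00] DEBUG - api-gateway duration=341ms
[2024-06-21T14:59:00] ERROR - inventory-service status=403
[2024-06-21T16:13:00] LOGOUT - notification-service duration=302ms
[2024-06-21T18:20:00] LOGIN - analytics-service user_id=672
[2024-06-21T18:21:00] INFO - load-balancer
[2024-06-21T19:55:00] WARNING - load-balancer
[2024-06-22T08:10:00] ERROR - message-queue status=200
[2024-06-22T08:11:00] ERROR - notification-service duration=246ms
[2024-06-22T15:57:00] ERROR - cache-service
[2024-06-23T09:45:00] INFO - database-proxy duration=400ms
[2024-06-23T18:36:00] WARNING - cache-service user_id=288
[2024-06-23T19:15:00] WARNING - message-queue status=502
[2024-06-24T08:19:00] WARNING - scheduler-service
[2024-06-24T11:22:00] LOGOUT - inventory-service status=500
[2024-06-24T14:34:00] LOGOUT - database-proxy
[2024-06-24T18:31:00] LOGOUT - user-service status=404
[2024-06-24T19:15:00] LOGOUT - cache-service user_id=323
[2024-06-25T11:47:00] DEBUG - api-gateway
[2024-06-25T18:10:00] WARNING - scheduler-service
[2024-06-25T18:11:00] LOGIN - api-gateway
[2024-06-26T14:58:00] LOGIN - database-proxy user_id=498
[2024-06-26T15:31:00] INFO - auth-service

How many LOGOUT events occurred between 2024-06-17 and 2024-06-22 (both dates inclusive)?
5

To filter by date range:

1. Date range: 2024-06-17 through 2024-06-22, both dates inclusive
2. Filter for LOGOUT events whose date falls in this range
3. Count matching events: 5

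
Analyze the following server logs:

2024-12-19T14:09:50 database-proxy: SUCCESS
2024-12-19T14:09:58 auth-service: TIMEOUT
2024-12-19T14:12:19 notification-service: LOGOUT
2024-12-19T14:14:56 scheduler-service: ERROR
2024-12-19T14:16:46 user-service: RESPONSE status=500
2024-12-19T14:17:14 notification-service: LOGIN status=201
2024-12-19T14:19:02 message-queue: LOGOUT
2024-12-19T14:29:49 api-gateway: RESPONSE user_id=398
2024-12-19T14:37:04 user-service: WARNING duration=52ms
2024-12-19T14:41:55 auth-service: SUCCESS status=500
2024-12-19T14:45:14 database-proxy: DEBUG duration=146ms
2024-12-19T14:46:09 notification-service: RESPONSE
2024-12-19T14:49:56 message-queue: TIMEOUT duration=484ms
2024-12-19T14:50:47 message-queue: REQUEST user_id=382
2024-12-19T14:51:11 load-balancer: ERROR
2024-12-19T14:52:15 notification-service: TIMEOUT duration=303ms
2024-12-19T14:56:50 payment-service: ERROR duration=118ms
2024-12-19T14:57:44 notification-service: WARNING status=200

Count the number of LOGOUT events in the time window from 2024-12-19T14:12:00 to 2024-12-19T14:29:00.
2

To count events in the time window:

1. Window boundaries: 2024-12-19T14:12:00 to 2024-12-19T14:29:00
2. Filter for LOGOUT events within this window
3. Count matching events: 2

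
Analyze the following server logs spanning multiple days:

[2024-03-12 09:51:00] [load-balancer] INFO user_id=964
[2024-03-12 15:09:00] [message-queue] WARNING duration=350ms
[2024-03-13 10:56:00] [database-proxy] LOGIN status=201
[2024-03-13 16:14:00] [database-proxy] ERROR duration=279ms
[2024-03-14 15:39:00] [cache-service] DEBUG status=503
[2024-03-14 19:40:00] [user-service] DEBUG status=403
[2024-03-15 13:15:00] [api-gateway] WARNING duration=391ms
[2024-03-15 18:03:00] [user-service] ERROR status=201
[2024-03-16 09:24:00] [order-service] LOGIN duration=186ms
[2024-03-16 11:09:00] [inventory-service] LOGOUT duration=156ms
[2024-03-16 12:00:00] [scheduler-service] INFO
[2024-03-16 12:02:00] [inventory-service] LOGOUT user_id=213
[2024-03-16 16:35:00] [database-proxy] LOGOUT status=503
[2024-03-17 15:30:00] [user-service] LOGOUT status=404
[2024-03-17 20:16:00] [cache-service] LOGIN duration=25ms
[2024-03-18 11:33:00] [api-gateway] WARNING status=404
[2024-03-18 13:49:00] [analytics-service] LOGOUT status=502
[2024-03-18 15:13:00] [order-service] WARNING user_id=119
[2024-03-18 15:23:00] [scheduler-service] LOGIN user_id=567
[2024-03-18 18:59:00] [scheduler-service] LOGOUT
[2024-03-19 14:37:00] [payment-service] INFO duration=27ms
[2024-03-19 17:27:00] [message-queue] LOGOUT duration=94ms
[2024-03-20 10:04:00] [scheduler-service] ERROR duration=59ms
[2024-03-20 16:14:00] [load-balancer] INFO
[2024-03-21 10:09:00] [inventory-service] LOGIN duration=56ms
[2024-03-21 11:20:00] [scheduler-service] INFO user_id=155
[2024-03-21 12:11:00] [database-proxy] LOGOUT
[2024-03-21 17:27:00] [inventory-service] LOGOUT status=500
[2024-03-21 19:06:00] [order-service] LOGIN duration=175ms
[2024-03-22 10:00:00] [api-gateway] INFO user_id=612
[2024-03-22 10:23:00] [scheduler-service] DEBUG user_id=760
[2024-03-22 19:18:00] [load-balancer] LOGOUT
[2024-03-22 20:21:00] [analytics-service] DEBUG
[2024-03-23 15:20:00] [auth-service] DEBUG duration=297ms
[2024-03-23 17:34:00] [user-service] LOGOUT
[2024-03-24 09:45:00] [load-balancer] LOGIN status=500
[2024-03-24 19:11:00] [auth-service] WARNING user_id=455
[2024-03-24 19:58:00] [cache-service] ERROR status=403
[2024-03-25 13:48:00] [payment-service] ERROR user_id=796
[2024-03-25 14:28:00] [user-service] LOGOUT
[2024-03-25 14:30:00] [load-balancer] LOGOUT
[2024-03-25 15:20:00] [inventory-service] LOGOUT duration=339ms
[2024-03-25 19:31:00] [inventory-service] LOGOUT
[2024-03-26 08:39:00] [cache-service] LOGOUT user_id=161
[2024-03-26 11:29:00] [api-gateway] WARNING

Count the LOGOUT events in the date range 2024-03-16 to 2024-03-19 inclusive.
7

To filter by date range:

1. Date range: 2024-03-16 through 2024-03-19, both dates inclusive
2. Filter for LOGOUT events whose date falls in this range
3. Count matching events: 7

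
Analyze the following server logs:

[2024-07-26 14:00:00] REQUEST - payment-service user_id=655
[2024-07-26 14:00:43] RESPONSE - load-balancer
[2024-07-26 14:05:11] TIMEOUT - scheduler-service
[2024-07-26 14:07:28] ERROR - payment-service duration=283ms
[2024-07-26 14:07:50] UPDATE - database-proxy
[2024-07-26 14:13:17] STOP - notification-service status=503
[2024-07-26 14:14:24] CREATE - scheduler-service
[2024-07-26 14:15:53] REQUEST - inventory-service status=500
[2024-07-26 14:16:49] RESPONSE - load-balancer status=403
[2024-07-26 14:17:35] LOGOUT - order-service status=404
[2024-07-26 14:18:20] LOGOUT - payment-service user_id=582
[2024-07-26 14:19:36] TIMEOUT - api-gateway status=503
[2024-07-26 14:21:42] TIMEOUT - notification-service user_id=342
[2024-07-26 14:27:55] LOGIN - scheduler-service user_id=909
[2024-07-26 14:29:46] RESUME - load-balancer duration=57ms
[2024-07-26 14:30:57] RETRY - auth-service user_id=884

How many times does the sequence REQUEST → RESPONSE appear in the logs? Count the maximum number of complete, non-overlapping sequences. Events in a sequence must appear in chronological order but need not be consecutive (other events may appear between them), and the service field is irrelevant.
2

To count sequences:

1. Look for pattern: REQUEST → RESPONSE
2. Greedily scan the log in chronological order, matching each sequence element in turn (ignoring service)
3. Each time the full pattern completes, increment the count and restart matching from the next event
4. Complete non-overlapping sequences found: 2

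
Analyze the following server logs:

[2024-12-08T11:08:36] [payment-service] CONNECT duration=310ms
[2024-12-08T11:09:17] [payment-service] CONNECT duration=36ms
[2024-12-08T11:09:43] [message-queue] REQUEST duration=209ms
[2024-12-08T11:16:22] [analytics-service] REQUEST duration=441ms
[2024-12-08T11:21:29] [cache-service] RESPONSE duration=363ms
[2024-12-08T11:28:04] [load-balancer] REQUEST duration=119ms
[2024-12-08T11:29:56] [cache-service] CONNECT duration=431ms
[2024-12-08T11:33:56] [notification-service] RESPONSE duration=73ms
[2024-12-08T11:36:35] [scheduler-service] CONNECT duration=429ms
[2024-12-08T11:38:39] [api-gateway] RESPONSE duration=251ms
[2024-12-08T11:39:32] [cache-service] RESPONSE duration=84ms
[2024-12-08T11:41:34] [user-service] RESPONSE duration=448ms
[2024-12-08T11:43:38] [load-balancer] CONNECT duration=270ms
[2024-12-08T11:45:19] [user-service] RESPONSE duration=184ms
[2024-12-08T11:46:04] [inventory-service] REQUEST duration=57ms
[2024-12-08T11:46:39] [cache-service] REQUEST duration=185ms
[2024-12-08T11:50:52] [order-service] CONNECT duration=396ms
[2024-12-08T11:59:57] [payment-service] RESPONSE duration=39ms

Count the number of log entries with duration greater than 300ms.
7

To count timeouts:

1. Threshold: 300ms
2. Extract duration from each log entry
3. Count entries where duration > 300
4. Timeout count: 7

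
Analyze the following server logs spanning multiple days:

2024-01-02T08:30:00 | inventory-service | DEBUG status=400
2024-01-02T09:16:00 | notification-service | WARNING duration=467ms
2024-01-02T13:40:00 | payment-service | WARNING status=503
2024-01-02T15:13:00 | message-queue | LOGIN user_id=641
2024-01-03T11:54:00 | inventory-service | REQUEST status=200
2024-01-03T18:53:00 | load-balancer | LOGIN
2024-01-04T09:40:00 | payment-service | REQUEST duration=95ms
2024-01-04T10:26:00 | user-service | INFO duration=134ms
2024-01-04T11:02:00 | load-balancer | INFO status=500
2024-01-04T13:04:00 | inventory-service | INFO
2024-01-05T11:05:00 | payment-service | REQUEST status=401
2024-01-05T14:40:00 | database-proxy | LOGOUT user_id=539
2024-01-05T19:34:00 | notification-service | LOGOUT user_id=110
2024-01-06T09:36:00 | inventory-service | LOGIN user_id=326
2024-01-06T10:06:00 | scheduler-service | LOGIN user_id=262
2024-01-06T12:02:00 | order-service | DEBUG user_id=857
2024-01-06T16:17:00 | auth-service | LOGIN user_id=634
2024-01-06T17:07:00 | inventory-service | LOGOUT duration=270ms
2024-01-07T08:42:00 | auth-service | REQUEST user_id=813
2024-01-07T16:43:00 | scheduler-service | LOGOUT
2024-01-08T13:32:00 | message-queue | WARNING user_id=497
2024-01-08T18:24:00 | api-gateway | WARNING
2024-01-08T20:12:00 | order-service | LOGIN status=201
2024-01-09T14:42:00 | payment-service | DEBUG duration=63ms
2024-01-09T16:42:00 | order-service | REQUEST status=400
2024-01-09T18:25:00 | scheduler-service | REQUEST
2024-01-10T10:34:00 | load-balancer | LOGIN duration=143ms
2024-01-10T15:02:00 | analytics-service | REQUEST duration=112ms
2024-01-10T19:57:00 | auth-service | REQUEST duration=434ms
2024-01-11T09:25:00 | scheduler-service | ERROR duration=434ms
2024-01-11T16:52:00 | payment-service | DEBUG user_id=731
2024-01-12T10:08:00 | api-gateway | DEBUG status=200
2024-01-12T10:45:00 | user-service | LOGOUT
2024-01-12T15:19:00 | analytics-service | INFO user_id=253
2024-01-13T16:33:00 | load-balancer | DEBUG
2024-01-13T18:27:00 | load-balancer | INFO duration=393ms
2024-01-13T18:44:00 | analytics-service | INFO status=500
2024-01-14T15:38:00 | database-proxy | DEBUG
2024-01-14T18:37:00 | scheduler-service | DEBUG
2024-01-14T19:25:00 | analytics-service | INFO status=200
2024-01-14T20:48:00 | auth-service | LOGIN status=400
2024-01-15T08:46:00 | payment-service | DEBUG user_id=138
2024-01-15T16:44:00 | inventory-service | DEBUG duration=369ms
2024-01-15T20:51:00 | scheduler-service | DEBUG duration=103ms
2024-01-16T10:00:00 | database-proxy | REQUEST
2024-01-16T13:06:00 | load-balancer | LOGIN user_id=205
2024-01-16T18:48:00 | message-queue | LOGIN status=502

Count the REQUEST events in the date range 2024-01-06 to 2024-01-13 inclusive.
5

To filter by date range:

1. Date range: 2024-01-06 through 2024-01-13, both dates inclusive
2. Filter for REQUEST events whose date falls in this range
3. Count matching events: 5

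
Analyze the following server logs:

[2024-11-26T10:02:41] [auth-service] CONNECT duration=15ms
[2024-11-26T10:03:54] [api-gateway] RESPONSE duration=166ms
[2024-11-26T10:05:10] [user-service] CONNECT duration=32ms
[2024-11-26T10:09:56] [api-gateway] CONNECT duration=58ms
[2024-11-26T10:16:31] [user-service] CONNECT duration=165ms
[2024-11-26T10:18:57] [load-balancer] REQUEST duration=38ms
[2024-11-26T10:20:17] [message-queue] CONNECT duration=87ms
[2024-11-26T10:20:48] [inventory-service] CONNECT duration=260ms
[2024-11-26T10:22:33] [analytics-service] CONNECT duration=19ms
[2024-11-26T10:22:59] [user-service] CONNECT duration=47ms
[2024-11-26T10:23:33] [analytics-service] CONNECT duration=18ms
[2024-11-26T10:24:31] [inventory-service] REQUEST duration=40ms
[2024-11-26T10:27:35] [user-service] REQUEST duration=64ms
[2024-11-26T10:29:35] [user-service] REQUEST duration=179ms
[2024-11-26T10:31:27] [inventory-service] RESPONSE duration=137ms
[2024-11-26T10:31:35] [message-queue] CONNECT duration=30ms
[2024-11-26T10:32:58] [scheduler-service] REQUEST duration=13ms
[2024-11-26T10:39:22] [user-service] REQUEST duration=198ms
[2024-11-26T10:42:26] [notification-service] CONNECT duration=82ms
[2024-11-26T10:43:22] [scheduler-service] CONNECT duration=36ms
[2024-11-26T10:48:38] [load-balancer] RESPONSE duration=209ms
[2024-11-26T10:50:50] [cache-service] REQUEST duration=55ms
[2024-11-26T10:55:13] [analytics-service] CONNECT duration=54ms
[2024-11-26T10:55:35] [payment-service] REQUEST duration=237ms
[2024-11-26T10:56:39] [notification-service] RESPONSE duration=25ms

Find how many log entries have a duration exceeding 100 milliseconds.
8

To count timeouts:

1. Threshold: 100ms
2. Extract duration from each log entry
3. Count entries where duration > 100
4. Timeout count: 8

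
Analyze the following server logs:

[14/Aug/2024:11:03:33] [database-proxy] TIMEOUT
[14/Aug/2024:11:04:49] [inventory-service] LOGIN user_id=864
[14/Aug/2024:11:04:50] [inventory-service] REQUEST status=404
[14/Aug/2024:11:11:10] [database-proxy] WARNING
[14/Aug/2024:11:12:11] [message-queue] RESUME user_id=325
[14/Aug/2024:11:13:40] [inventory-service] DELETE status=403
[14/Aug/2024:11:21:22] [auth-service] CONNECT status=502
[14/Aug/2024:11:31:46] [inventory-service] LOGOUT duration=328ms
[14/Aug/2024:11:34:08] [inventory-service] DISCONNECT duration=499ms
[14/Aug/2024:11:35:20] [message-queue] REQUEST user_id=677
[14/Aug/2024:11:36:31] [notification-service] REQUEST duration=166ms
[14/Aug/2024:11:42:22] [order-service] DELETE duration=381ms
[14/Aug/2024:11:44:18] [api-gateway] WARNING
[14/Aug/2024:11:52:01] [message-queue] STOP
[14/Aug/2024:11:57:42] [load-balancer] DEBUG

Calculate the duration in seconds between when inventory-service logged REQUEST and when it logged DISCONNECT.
1758

To find the time between events:

1. Locate the first REQUEST event for inventory-service: 14/Aug/2024:11:04:50
2. Locate the first DISCONNECT event for inventory-service: 14/Aug/2024:11:34:08
3. Calculate the difference: 14/Aug/2024:11:34:08 - 14/Aug/2024:11:04:50 = 1758 seconds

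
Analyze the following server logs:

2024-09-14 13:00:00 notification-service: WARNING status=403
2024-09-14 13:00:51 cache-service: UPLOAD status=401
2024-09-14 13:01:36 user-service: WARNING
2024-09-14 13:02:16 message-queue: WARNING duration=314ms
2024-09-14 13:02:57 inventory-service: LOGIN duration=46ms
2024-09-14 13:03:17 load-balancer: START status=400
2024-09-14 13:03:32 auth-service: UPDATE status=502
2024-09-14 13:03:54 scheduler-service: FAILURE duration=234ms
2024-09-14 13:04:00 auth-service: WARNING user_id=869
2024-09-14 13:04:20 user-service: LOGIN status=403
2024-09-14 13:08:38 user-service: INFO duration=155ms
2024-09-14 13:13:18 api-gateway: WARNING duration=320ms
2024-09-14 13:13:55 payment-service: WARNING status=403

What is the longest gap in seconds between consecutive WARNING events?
558

To find the longest gap:

1. Extract all WARNING events in chronological order
2. Calculate time differences between consecutive events
3. Find the maximum difference
4. Longest gap: 558 seconds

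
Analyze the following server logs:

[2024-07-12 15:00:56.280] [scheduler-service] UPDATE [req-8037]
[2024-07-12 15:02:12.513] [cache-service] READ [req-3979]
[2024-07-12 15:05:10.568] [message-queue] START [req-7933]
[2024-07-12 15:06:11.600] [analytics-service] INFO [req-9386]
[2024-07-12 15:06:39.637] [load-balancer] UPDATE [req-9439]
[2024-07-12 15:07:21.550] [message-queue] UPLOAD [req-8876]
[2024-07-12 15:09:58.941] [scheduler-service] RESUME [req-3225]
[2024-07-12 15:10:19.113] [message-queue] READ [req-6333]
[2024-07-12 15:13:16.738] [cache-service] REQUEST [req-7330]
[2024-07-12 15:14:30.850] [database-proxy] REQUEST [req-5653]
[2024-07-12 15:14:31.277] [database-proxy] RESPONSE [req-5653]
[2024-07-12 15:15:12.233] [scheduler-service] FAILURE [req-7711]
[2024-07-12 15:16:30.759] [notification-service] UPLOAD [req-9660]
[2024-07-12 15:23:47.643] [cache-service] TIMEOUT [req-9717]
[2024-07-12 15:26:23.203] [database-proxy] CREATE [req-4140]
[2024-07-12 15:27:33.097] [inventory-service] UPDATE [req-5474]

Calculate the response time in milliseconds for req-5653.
427

To calculate latency:

1. Find REQUEST with id req-5653: 2024-07-12 15:14:30.850
2. Find RESPONSE with id req-5653: 2024-07-12 15:14:31.277
3. Latency: 2024-07-12 15:14:31.277 - 2024-07-12 15:14:30.850 = 427ms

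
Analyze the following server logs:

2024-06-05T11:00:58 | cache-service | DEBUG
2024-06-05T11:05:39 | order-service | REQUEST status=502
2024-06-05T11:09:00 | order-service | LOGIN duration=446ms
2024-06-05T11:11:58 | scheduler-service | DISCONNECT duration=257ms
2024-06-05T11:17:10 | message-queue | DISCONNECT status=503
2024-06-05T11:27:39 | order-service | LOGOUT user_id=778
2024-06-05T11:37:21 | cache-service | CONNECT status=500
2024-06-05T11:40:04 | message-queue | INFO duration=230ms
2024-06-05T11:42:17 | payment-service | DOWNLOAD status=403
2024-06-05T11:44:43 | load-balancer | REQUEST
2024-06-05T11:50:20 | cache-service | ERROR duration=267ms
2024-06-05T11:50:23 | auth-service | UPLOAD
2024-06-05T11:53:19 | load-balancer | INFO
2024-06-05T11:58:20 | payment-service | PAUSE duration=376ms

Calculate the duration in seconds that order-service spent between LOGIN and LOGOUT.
1119

To calculate state duration:

1. Find LOGIN event for order-service: 2024-06-05T11:09:00
2. Find LOGOUT event for order-service: 2024-06-05T11:27:39
3. Calculate duration: 2024-06-05T11:27:39 - 2024-06-05T11:09:00 = 1119 seconds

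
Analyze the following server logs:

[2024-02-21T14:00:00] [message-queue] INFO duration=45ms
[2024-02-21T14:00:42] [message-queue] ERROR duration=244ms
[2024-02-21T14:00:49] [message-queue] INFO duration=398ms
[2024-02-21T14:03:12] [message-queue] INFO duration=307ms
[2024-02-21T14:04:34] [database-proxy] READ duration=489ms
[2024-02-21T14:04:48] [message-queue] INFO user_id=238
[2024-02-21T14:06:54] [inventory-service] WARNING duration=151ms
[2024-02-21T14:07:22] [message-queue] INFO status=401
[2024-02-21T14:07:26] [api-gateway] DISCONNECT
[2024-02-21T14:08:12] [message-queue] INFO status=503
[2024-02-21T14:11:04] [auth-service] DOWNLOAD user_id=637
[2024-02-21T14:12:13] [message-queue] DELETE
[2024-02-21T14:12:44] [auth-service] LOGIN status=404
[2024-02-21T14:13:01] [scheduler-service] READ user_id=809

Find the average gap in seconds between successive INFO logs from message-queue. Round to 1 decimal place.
98.4

To calculate average interval:

1. Find all INFO events for message-queue in order
2. Calculate time gaps between consecutive events
3. Compute mean of gaps: 492 / 5 = 98.4 seconds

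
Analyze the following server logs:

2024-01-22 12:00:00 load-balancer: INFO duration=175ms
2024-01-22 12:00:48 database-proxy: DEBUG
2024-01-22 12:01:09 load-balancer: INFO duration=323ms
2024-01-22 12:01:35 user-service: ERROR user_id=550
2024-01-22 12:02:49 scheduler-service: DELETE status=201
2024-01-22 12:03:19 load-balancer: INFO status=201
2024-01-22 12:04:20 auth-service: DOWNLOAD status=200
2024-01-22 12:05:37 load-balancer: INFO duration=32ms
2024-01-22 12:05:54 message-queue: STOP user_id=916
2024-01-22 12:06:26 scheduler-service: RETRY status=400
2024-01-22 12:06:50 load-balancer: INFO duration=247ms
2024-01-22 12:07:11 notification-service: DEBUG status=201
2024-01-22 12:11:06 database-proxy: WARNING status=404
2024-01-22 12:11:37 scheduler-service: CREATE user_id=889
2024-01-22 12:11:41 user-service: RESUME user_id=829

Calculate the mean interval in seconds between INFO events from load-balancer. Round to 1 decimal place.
102.5

To calculate average interval:

1. Find all INFO events for load-balancer in order
2. Calculate time gaps between consecutive events
3. Compute mean of gaps: 410 / 4 = 102.5 seconds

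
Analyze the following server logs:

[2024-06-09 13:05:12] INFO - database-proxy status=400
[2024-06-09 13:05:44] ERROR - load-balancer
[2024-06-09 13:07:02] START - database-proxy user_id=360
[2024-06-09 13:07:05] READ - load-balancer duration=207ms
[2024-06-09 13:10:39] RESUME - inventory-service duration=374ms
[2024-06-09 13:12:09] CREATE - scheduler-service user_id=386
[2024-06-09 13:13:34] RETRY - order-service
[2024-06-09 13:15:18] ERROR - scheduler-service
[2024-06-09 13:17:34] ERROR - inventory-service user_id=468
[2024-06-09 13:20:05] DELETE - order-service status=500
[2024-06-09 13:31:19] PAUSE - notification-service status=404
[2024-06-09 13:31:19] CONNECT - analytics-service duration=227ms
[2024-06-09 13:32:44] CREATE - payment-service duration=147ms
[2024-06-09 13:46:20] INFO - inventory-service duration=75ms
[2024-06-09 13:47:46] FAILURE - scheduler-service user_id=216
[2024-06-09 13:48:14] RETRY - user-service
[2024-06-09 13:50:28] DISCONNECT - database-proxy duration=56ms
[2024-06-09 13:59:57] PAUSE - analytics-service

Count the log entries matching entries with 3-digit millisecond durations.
4

To find matching entries:

1. Pattern to match: entries with 3-digit millisecond durations
2. Scan each log entry for the pattern
3. Count matches: 4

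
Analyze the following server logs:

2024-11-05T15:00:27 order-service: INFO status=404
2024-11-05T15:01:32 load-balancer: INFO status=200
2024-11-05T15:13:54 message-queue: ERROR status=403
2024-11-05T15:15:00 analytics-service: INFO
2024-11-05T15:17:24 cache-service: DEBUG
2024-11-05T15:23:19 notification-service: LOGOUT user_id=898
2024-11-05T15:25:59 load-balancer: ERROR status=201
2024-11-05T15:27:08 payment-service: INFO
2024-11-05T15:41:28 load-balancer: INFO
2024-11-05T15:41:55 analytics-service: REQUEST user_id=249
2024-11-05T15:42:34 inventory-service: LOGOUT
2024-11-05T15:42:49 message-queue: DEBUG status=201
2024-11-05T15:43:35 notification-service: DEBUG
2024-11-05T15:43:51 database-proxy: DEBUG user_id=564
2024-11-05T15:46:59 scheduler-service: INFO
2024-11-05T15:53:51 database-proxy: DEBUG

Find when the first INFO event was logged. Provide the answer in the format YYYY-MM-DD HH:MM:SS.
2024-11-05 15:00:27

To find the first event:

1. Filter for all INFO events
2. Sort by timestamp
3. Select the first one
4. Timestamp: 2024-11-05 15:00:27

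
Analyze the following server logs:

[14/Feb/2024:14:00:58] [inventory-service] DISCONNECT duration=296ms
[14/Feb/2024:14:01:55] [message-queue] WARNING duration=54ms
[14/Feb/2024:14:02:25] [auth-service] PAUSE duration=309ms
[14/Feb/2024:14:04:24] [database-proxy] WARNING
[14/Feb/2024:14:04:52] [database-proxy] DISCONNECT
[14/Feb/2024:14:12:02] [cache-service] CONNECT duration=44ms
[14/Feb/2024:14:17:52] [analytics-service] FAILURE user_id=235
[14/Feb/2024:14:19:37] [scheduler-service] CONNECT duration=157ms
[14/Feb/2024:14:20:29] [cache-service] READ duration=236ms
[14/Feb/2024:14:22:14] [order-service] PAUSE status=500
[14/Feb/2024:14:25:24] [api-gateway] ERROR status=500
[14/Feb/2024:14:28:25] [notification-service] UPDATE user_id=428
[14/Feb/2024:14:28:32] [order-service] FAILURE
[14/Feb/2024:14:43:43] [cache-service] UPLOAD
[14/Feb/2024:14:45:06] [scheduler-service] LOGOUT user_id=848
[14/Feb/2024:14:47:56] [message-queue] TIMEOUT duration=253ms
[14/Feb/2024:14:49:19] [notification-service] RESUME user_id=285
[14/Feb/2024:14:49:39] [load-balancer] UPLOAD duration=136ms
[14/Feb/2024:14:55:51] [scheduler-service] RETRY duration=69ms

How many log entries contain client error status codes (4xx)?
0

To find matching entries:

1. Pattern to match: client error status codes (4xx)
2. Scan each log entry for the pattern
3. Count matches: 0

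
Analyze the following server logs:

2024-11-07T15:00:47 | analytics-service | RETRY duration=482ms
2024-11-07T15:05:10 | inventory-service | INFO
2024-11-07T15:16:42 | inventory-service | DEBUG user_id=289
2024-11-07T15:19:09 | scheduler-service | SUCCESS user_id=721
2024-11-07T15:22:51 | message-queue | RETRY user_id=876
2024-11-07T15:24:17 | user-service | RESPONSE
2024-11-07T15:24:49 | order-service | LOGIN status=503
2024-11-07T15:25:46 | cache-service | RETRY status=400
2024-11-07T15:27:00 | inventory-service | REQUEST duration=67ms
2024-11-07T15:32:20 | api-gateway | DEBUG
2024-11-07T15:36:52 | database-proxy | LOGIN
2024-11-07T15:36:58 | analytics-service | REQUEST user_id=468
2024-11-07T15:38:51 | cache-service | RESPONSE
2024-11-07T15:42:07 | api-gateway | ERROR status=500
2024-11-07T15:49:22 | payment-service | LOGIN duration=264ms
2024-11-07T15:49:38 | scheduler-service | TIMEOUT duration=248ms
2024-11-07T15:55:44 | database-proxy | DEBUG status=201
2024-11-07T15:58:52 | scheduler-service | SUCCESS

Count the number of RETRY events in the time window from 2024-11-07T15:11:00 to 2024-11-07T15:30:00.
2

To count events in the time window:

1. Window boundaries: 2024-11-07T15:11:00 to 2024-11-07T15:30:00
2. Filter for RETRY events within this window
3. Count matching events: 2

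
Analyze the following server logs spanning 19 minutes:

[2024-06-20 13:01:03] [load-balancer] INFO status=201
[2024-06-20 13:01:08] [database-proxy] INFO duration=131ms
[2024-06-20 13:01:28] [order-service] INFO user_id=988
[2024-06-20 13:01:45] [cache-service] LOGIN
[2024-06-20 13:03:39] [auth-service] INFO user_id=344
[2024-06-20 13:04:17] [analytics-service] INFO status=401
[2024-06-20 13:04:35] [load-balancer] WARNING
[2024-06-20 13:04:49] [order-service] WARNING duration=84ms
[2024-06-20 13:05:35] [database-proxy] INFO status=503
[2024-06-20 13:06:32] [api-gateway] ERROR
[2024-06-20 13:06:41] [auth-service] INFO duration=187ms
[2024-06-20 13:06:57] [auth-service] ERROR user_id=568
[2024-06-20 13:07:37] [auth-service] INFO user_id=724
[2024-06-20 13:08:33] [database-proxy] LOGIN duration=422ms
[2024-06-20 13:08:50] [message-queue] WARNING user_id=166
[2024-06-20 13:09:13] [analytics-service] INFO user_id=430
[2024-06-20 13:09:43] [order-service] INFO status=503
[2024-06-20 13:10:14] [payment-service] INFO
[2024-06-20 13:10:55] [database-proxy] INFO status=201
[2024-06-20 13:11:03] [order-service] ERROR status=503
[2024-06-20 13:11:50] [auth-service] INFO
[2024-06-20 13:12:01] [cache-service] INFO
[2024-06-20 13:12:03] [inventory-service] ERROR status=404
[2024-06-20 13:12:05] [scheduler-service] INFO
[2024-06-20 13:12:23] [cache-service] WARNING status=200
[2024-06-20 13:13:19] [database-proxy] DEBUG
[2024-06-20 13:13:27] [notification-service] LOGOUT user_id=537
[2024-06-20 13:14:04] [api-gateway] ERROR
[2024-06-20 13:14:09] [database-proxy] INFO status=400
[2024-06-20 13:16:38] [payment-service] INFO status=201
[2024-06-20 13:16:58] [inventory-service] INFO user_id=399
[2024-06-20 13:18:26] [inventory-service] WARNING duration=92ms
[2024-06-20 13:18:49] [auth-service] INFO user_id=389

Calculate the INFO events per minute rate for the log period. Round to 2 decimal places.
1.0

To calculate the rate:

1. Count total INFO events: 19
2. Total time period: 19 minutes
3. Rate = 19 / 19 = 1.0 events per minute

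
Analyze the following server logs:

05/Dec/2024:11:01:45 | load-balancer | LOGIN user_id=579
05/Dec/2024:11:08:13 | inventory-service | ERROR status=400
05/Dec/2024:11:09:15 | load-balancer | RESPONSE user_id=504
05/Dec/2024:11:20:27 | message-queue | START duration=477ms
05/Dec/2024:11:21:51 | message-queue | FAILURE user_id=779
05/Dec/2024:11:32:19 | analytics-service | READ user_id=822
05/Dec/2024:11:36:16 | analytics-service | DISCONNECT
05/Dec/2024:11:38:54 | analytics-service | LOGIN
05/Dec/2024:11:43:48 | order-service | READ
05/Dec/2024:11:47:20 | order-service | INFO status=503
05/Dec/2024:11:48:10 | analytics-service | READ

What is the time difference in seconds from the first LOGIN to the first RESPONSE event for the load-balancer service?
450

To find the time between events:

1. Locate the first LOGIN event for load-balancer: 05/Dec/2024:11:01:45
2. Locate the first RESPONSE event for load-balancer: 05/Dec/2024:11:09:15
3. Calculate the difference: 05/Dec/2024:11:09:15 - 05/Dec/2024:11:01:45 = 450 seconds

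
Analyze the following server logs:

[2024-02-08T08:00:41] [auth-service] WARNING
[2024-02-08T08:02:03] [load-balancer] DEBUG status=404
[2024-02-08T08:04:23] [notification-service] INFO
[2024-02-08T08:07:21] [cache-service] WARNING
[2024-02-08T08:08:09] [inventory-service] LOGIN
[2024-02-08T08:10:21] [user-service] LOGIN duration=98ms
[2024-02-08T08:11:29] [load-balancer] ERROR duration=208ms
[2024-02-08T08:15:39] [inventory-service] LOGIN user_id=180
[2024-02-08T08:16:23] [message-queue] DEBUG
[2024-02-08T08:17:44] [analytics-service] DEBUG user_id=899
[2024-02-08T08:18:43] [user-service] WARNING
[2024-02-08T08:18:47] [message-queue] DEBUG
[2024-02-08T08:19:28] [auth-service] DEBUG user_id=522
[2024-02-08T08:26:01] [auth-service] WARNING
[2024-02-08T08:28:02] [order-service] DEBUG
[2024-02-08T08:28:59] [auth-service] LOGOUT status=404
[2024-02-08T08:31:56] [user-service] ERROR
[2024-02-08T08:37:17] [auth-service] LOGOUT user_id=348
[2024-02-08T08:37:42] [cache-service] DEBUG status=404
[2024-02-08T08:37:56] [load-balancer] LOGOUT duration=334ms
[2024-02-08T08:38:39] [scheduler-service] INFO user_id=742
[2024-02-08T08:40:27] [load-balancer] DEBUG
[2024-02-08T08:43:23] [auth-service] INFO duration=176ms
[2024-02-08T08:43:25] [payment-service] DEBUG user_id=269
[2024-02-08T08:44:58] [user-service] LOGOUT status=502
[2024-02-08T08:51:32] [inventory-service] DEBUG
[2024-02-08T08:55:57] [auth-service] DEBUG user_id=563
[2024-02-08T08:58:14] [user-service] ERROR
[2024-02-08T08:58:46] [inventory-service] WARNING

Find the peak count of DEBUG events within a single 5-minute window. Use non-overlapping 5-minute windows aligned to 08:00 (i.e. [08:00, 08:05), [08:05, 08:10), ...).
4

To find the burst window:

1. Divide the log period into non-overlapping 5-minute windows starting at 08:00
2. Count DEBUG events in each window
3. Find the window with maximum count
4. Maximum events in a window: 4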